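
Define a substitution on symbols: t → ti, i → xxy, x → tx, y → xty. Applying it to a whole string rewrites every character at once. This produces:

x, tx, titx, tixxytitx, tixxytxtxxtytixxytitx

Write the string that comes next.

tixxytxtxxtytitxtitxtxtixtytixxytxtxxtytixxytitx

Applying the rule to each of the 21 symbols of tixxytxtxxtytixxytitx gives the pieces ti xxy tx tx xty ti tx ti tx tx ti xty ti xxy tx tx xty ti xxy ti tx, which concatenate to the answer.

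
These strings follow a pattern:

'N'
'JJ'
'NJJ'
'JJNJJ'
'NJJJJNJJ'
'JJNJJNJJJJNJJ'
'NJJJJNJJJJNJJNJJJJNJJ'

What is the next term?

JJNJJNJJJJNJJNJJJJNJJJJNJJNJJJJNJJ

From term 3 onward, concatenate the second-to-last term with the last: N·JJ = NJJ, JJ·NJJ = JJNJJ, …
Continuing: JJNJJNJJJJNJJ · NJJJJNJJJJNJJNJJJJNJJ gives term 8.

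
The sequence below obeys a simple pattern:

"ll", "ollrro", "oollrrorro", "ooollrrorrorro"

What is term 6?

ooooollrrorrorrorrorro

Every step adds o to the front and rro to the end of the previous string.
From ooollrrorrorro, 2 further steps: ooollrrorrorro → oooollrrorrorrorro → (answer).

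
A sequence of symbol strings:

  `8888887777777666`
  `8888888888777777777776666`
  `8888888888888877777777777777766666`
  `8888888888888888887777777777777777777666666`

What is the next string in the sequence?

8888888888888888888888777777777777777777777776666666

Term n consists of 4n-2 8's, followed by 4n-1 7's, followed by n+1 6's, where the shown terms are n = 2, 3, 4, 5.
Setting n = 6 gives 22, 23, 7 characters in each block.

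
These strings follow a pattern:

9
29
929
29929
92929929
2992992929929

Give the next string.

This is a Fibonacci-style word recurrence s(k) = s(k−2)·s(k−1): e.g. 9·29 = 929.
Continuing: 92929929 · 2992992929929 gives term 7.

929299292992992929929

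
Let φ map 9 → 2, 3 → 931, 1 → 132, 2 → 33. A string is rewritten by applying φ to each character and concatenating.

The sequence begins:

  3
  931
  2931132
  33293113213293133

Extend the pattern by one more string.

Rewriting the 17 symbols of 33293113213293133 one by one yields 931 931 33 2 931 132 132 931 33 132 931 33 2 931 132 931 931; concatenated:

93193133293113213293133132931332931132931931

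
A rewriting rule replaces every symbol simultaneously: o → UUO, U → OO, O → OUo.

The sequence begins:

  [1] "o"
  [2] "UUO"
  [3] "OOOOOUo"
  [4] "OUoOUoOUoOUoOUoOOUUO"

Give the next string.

OUoOOUUOOUoOOUUOOUoOOUUOOUoOOUUOOUoOOUUOOUoOUoOOOOOUo

φ(OUoOUoOUoOUoOUoOOUUO) expands symbol-by-symbol to OUo OO UUO OUo OO UUO OUo OO UUO OUo OO UUO OUo OO UUO OUo OUo OO OO OUo; joining the 20 pieces gives the next term.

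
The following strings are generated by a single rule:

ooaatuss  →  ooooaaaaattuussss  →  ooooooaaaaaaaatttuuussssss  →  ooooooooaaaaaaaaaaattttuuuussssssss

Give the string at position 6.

Term n consists of 2n o's, followed by 3n-1 a's, followed by n t's, followed by n u's, followed by 2n s's (n = 1, 2, …).
At n = 6 the blocks have lengths 12, 17, 6, 6, 12.

ooooooooooooaaaaaaaaaaaaaaaaattttttuuuuuussssssssssss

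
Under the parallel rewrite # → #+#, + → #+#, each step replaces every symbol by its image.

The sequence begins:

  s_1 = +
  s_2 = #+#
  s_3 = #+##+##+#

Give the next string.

#+##+##+##+##+##+##+##+##+#

Apply φ to #+##+##+# symbol by symbol: #→#+#, +→#+#, #→#+#, #→#+#, +→#+#, #→#+#, #→#+#, +→#+#, #→#+#; joined: #+# #+# #+# #+# #+# #+# #+# #+# #+#.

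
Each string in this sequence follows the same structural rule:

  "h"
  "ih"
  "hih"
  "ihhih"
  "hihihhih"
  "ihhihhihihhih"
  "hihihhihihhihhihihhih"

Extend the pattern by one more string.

ihhihhihihhihhihihhihihhihhihihhih

This is a Fibonacci-style word recurrence s(k) = s(k−2)·s(k−1): e.g. h·ih = hih.
Continuing: ihhihhihihhih · hihihhihihhihhihihhih gives term 8.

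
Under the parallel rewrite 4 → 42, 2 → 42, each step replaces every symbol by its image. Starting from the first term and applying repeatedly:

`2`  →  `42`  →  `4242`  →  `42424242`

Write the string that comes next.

4242424242424242

Apply φ to 42424242 symbol by symbol: 4→42, 2→42, 4→42, 2→42, 4→42, 2→42, 4→42, 2→42; joined: 42 42 42 42 42 42 42 42.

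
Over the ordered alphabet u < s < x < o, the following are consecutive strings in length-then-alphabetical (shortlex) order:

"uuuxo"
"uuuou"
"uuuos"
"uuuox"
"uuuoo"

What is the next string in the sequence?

Treat uuuoo as a base-4 numeral over the given alphabet and add one, carrying through any trailing o's.

uusuu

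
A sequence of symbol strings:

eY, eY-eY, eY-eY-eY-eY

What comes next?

s(k+1) = s(k)·-·s(k) — each term doubles the last with '-' between the halves.
So the next term is two copies of eY-eY-eY-eY with '-' between the halves.

eY-eY-eY-eY-eY-eY-eY-eY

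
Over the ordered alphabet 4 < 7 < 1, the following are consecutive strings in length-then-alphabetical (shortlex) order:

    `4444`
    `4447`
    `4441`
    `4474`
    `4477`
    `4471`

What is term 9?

4411

Advancing 3 positions from 4471 through 4471 → 4414 → 4417 reaches term 9.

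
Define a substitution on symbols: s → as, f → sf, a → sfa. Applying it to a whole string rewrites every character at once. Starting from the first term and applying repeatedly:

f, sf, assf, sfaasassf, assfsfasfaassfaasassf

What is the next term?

sfaasassfassfsfaassfsfasfaasassfsfasfaassfaasassf

φ(assfsfasfaassfaasassf) expands symbol-by-symbol to sfa as as sf as sf sfa as sf sfa sfa as as sf sfa sfa as sfa as as sf; joining the 21 pieces gives the next term.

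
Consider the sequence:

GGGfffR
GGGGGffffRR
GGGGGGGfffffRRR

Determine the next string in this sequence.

Each string has the form G^{2n-1} f^{n+1} R^{n-1}, where the shown terms are n = 2, 3, 4.
At n = 5 the blocks have lengths 9, 6, 4.

GGGGGGGGGffffffRRRR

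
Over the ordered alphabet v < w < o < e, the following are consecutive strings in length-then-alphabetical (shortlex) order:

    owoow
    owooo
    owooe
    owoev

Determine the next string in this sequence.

owoew

The successor of owoev increments the rightmost position that isn't already e and resets every position after it to v.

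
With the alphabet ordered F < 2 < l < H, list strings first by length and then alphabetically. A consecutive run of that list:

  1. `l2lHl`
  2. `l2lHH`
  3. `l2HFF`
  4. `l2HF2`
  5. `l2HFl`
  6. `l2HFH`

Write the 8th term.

l2H22

Stepping forward 2 times from l2HFH: l2HFH → l2H2F, then the target.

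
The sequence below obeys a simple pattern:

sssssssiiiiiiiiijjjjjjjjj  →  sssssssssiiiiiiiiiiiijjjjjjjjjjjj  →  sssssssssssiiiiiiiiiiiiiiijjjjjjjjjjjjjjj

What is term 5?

Reading off run lengths: s runs 7, 9, 11; i runs 9, 12, 15; j runs 9, 12, 15 — each is linear in n, where the shown terms are n = 3, 4, 5.
For term 5, n = 7, so the run lengths are 15, 21, 21.

sssssssssssssssiiiiiiiiiiiiiiiiiiiiijjjjjjjjjjjjjjjjjjjjj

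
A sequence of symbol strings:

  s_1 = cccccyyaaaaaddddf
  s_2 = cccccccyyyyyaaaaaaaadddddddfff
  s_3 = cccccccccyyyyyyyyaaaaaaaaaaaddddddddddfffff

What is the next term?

cccccccccccyyyyyyyyyyyaaaaaaaaaaaaaadddddddddddddfffffff

The n-th term is 2n+3 c's then 3n-1 y's then 3n+2 a's then 3n+1 d's then 2n-1 f's (n = 1, 2, …).
Setting n = 4 gives 11, 11, 14, 13, 7 characters in each block.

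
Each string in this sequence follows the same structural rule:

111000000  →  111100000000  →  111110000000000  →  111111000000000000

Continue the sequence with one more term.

111111100000000000000

Each string has the form 1^{n} 0^{2n}, where the shown terms are n = 3, 4, 5, 6.
Setting n = 7 gives 7, 14 characters in each block.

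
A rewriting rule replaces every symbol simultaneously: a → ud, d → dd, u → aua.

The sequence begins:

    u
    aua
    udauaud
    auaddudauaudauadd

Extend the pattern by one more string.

Applying the rule to each of the 17 symbols of auaddudauaudauadd gives the pieces ud aua ud dd dd aua dd ud aua ud aua dd ud aua ud dd dd, which concatenate to the answer.

udauaudddddauaddudauaudauaddudauauddddd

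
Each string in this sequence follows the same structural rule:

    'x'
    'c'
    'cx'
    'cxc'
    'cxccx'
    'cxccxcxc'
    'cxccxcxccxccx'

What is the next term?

This is a Fibonacci-style word recurrence s(k) = s(k−1)·s(k−2): e.g. c·x = cx.
Continuing: cxccxcxccxccx · cxccxcxc gives term 8.

cxccxcxccxccxcxccxcxc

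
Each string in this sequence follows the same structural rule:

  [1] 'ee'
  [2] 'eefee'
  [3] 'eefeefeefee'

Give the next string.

Every step duplicates the string with 'f' between the halves.
One more doubling of eefeefeefee gives the answer.

eefeefeefeefeefeefeefee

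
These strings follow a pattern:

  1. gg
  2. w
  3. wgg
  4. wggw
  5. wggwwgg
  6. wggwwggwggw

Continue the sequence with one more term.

From term 3 onward, concatenate the last term with the second-to-last: w·gg = wgg, wgg·w = wggw, …
The next term joins wggwwggwggw and wggwwgg.

wggwwggwggwwggwwgg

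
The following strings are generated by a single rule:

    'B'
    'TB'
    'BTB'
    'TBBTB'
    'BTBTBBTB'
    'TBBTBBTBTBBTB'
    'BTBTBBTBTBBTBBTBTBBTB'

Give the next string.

This is a Fibonacci-style word recurrence s(k) = s(k−2)·s(k−1): e.g. B·TB = BTB.
So term 8 is TBBTBBTBTBBTB·BTBTBBTBTBBTBBTBTBBTB.

TBBTBBTBTBBTBBTBTBBTBTBBTBBTBTBBTB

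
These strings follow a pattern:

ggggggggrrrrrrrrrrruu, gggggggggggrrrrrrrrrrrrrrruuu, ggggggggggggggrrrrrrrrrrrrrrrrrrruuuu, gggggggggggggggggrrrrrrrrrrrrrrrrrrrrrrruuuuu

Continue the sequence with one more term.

ggggggggggggggggggggrrrrrrrrrrrrrrrrrrrrrrrrrrruuuuuu

Term n consists of 3n-1 g's, followed by 4n-1 r's, followed by n-1 u's, where the shown terms are n = 3, 4, 5, 6.
For the next term, n = 7, so the run lengths are 20, 27, 6.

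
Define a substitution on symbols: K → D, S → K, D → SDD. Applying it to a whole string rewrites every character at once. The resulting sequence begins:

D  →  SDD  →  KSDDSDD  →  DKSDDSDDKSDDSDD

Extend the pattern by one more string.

SDDDKSDDSDDKSDDSDDDKSDDSDDKSDDSDD

φ(DKSDDSDDKSDDSDD) expands symbol-by-symbol to SDD D K SDD SDD K SDD SDD D K SDD SDD K SDD SDD; joining the 15 pieces gives the next term.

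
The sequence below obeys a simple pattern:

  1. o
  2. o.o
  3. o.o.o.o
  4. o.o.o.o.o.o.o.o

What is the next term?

o.o.o.o.o.o.o.o.o.o.o.o.o.o.o.o

s(k+1) = s(k)·.·s(k) — each term doubles the last with '.' between the halves.
So the next term is two copies of o.o.o.o.o.o.o.o with '.' between the halves.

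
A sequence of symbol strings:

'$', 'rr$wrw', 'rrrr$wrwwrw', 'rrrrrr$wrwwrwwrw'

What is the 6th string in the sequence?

Each term wraps the previous one in rr on the left and wrw on the right.
From rrrrrr$wrwwrwwrw, 2 further steps: rrrrrr$wrwwrwwrw → rrrrrrrr$wrwwrwwrwwrw → (answer).

rrrrrrrrrr$wrwwrwwrwwrwwrw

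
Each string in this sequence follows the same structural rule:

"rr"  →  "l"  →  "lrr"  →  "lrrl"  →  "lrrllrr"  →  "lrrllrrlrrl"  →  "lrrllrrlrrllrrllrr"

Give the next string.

lrrllrrlrrllrrllrrlrrllrrlrrl

Each term (from the third on) is the previous term followed by the one before it: term 3 = l·rr = lrr.
The next term joins lrrllrrlrrllrrllrr and lrrllrrlrrl.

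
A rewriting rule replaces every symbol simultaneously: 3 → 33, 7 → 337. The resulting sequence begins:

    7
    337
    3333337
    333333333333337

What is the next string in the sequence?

Replace each of the 15 characters of 333333333333337 in place — 33 33 33 33 33 33 33 33 33 33 33 33 33 33 337 — and concatenate.

3333333333333333333333333333337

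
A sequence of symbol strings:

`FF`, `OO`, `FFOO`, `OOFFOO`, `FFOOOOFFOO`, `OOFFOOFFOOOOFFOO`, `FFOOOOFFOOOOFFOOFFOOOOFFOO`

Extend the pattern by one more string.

OOFFOOFFOOOOFFOOFFOOOOFFOOOOFFOOFFOOOOFFOO

This is a Fibonacci-style word recurrence s(k) = s(k−2)·s(k−1): e.g. FF·OO = FFOO.
The next term joins OOFFOOFFOOOOFFOO and FFOOOOFFOOOOFFOOFFOOOOFFOO.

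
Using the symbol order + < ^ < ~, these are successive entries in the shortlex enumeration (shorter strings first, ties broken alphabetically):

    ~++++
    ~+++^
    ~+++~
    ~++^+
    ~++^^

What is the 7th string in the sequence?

~++~+

Stepping forward 2 times from ~++^^: ~++^^ → ~++^~, then the target.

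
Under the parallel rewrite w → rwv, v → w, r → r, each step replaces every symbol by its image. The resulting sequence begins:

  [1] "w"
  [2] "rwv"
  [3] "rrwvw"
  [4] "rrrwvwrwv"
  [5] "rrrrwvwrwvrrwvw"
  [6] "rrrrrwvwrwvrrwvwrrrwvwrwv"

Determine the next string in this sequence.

Replace each of the 25 characters of rrrrrwvwrwvrrwvwrrrwvwrwv in place — r r r r r rwv w rwv r rwv w r r rwv w rwv r r r rwv w rwv r rwv w — and concatenate.

rrrrrrwvwrwvrrwvwrrrwvwrwvrrrrwvwrwvrrwvw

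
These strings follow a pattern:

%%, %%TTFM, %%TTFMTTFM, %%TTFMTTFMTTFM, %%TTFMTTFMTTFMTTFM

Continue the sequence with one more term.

Every step adds TTFM to the end: s(k+1) = s(k)·TTFM.
Applying this once more to %%TTFMTTFMTTFMTTFM:

%%TTFMTTFMTTFMTTFMTTFM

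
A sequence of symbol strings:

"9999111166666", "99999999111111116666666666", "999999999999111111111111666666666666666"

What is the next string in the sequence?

Each string has the form 9^{4n} 1^{4n} 6^{5n} (n = 1, 2, …).
At n = 4 the blocks have lengths 16, 16, 20.

9999999999999999111111111111111166666666666666666666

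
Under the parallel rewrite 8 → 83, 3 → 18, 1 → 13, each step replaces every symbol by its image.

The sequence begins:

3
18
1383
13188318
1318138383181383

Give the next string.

13181383131883188318138313188318

Applying the rule to each of the 16 symbols of 1318138383181383 gives the pieces 13 18 13 83 13 18 83 18 83 18 13 83 13 18 83 18, which concatenate to the answer.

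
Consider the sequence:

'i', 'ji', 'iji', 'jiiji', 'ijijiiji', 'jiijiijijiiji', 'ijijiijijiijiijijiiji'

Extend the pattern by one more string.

Each term (from the third on) is the two preceding terms concatenated in order: term 3 = i·ji = iji.
So term 8 is jiijiijijiiji·ijijiijijiijiijijiiji.

jiijiijijiijiijijiijijiijiijijiiji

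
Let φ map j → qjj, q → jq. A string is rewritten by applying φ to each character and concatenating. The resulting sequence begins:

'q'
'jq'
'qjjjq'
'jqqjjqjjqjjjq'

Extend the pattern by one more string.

Applying the rule to each of the 13 symbols of jqqjjqjjqjjjq gives the pieces qjj jq jq qjj qjj jq qjj qjj jq qjj qjj qjj jq, which concatenate to the answer.

qjjjqjqqjjqjjjqqjjqjjjqqjjqjjqjjjq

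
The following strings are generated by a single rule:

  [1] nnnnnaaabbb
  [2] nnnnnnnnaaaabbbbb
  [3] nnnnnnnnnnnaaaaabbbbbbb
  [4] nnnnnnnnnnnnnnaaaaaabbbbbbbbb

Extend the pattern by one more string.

nnnnnnnnnnnnnnnnnaaaaaaabbbbbbbbbbb

Term n consists of 3n+2 n's, followed by n+2 a's, followed by 2n+1 b's (n = 1, 2, …).
Setting n = 5 gives 17, 7, 11 characters in each block.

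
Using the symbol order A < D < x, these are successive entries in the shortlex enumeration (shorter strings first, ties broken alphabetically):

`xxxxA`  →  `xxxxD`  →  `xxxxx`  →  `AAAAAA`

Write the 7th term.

AAAADA

Advancing 3 positions from AAAAAA through AAAAAA → AAAAAD → AAAAAx reaches term 7.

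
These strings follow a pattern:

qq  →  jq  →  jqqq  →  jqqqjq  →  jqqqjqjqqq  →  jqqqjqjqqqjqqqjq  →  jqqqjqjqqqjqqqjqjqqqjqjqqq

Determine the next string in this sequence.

From term 3 onward, concatenate the last term with the second-to-last: jq·qq = jqqq, jqqq·jq = jqqqjq, …
The next term joins jqqqjqjqqqjqqqjqjqqqjqjqqq and jqqqjqjqqqjqqqjq.

jqqqjqjqqqjqqqjqjqqqjqjqqqjqqqjqjqqqjqqqjq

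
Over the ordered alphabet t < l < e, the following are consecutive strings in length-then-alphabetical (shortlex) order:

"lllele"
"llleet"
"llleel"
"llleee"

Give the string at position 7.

llette

Continuing the enumeration 3 steps past llleee: llleee → llettt → llettl → (answer).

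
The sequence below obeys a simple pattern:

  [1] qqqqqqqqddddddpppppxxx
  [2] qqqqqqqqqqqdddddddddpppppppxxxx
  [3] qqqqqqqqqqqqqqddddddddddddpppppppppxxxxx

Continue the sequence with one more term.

qqqqqqqqqqqqqqqqqdddddddddddddddpppppppppppxxxxxx

Reading off run lengths: q runs 8, 11, 14; d runs 6, 9, 12; p runs 5, 7, 9; x runs 3, 4, 5 — each is linear in n, where the shown terms are n = 2, 3, 4.
At n = 5 the blocks have lengths 17, 15, 11, 6.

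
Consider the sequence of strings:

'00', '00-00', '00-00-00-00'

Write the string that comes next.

00-00-00-00-00-00-00-00

Each string is two copies of the previous one joined by '-'.
So the next term is two copies of 00-00-00-00 with '-' between the halves.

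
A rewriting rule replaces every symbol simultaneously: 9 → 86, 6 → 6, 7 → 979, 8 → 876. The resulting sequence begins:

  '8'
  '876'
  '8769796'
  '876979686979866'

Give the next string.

Rewriting the 15 symbols of 876979686979866 one by one yields 876 979 6 86 979 86 6 876 6 86 979 86 876 6 6; concatenated:

8769796869798668766869798687666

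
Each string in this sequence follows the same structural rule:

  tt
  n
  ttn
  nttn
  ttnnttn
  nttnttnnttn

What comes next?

Each term (from the third on) is the two preceding terms concatenated in order: term 3 = tt·n = ttn.
The next term joins ttnnttn and nttnttnnttn.

ttnnttnnttnttnnttn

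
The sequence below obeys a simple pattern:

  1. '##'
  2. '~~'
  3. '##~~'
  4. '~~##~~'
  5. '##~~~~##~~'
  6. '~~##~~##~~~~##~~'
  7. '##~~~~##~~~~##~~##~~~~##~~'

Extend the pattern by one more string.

From term 3 onward, concatenate the second-to-last term with the last: ##·~~ = ##~~, ~~·##~~ = ~~##~~, …
Continuing: ~~##~~##~~~~##~~ · ##~~~~##~~~~##~~##~~~~##~~ gives term 8.

~~##~~##~~~~##~~##~~~~##~~~~##~~##~~~~##~~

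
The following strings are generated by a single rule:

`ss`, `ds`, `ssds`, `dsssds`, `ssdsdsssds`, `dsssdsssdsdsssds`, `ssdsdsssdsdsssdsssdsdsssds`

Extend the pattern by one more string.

dsssdsssdsdsssdsssdsdsssdsdsssdsssdsdsssds

Each term (from the third on) is the two preceding terms concatenated in order: term 3 = ss·ds = ssds.
The next term joins dsssdsssdsdsssds and ssdsdsssdsdsssdsssdsdsssds.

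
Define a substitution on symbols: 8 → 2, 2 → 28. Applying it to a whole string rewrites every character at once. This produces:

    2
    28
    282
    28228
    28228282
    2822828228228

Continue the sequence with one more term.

282282822822828228282

Applying the rule to each of the 13 symbols of 2822828228228 gives the pieces 28 2 28 28 2 28 2 28 28 2 28 28 2, which concatenate to the answer.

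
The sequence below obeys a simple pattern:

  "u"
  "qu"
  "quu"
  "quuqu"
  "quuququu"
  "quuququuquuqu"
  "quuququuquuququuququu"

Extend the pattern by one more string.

quuququuquuququuququuquuququuquuqu

From term 3 onward, concatenate the last term with the second-to-last: qu·u = quu, quu·qu = quuqu, …
Continuing: quuququuquuququuququu · quuququuquuqu gives term 8.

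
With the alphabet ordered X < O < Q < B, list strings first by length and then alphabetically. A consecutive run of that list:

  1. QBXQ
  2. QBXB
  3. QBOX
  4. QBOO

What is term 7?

Advancing 3 positions from QBOO through QBOO → QBOQ → QBOB reaches term 7.

QBQX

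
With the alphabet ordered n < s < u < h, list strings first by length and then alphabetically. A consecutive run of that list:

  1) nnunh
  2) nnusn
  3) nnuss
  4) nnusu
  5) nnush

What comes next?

Find the rightmost character of nnush below h, bump it to the next letter, and reset everything to its right to n.

nnuun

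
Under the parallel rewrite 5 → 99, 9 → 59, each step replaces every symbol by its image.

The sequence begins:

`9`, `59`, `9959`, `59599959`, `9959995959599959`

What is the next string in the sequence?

Rewriting the 16 symbols of 9959995959599959 one by one yields 59 59 99 59 59 59 99 59 99 59 99 59 59 59 99 59; concatenated:

59599959595999599959995959599959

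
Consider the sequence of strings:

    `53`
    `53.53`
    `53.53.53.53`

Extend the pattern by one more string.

Every step duplicates the string with '.' between the halves.
So the next term is two copies of 53.53.53.53 with '.' between the halves.

53.53.53.53.53.53.53.53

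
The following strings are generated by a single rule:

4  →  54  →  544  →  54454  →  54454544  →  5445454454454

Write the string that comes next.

This is a Fibonacci-style word recurrence s(k) = s(k−1)·s(k−2): e.g. 54·4 = 544.
The next term joins 5445454454454 and 54454544.

544545445445454454544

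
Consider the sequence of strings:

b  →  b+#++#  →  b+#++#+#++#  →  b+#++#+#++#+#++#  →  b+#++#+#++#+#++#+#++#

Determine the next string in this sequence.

b+#++#+#++#+#++#+#++#+#++#

Each term is the previous one with +#++# appended.
One more step from b+#++#+#++#+#++#+#++# gives the answer.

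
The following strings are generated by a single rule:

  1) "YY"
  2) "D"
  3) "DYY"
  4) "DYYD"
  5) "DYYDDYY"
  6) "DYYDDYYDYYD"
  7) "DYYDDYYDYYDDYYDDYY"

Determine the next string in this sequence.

DYYDDYYDYYDDYYDDYYDYYDDYYDYYD

From term 3 onward, concatenate the last term with the second-to-last: D·YY = DYY, DYY·D = DYYD, …
Continuing: DYYDDYYDYYDDYYDDYY · DYYDDYYDYYD gives term 8.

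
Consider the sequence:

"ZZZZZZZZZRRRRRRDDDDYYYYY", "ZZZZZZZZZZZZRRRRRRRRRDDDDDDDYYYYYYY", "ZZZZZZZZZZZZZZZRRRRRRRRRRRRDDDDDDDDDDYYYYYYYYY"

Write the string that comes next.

ZZZZZZZZZZZZZZZZZZRRRRRRRRRRRRRRRDDDDDDDDDDDDDYYYYYYYYYYY

The n-th term is 3n+3 Z's then 3n R's then 3n-2 D's then 2n+1 Y's, where the shown terms are n = 2, 3, 4.
For the next term, n = 5, so the run lengths are 18, 15, 13, 11.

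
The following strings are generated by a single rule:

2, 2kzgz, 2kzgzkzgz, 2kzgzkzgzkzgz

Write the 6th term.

2kzgzkzgzkzgzkzgzkzgz

Each term is the previous one with kzgz appended.
From 2kzgzkzgzkzgz, 2 further steps: 2kzgzkzgzkzgz → 2kzgzkzgzkzgzkzgz → (answer).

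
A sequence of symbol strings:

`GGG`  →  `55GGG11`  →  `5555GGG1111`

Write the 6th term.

5555555555GGG1111111111

s(k+1) = 55·s(k)·11, so each term gains 55 as a prefix and 11 as a suffix.
From 5555GGG1111, 3 further steps: 5555GGG1111 → 555555GGG111111 → 55555555GGG11111111 → (answer).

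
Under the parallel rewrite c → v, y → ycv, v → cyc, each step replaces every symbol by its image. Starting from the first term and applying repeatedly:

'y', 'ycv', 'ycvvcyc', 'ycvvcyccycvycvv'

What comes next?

ycvvcyccycvycvvvycvvcycycvvcyccyc

Replace each of the 15 characters of ycvvcyccycvycvv in place — ycv v cyc cyc v ycv v v ycv v cyc ycv v cyc cyc — and concatenate.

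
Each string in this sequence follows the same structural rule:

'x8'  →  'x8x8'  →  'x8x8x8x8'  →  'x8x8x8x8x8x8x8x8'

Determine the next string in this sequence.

x8x8x8x8x8x8x8x8x8x8x8x8x8x8x8x8

s(k+1) = s(k)·s(k) — each term doubles the last.
So the next term is two copies of x8x8x8x8x8x8x8x8.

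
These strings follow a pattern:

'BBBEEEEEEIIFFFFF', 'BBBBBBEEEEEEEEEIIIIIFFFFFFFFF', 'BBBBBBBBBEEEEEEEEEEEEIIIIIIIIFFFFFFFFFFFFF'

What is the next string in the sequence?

The n-th term is 3n B's then 3n+3 E's then 3n-1 I's then 4n+1 F's (n = 1, 2, …).
At n = 4 the blocks have lengths 12, 15, 11, 17.

BBBBBBBBBBBBEEEEEEEEEEEEEEEIIIIIIIIIIIFFFFFFFFFFFFFFFFF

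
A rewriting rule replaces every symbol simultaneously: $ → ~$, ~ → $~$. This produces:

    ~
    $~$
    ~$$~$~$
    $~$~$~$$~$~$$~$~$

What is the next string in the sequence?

~$$~$~$$~$~$$~$~$~$$~$~$$~$~$~$$~$~$$~$~$

Applying the rule to each of the 17 symbols of $~$~$~$$~$~$$~$~$ gives the pieces ~$ $~$ ~$ $~$ ~$ $~$ ~$ ~$ $~$ ~$ $~$ ~$ ~$ $~$ ~$ $~$ ~$, which concatenate to the answer.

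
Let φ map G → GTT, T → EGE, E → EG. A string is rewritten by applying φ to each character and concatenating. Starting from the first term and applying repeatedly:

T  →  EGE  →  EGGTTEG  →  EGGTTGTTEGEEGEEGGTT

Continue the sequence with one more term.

Rewriting the 19 symbols of EGGTTGTTEGEEGEEGGTT one by one yields EG GTT GTT EGE EGE GTT EGE EGE EG GTT EG EG GTT EG EG GTT GTT EGE EGE; concatenated:

EGGTTGTTEGEEGEGTTEGEEGEEGGTTEGEGGTTEGEGGTTGTTEGEEGE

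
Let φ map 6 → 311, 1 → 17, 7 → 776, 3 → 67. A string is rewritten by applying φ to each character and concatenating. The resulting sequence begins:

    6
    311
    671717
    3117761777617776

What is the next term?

6717177767763111777677677631117776776776311

Applying the rule to each of the 16 symbols of 3117761777617776 gives the pieces 67 17 17 776 776 311 17 776 776 776 311 17 776 776 776 311, which concatenate to the answer.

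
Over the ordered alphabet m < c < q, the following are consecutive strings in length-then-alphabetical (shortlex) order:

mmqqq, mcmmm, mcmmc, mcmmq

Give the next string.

The successor of mcmmq increments the rightmost position that isn't already q and resets every position after it to m.

mcmcm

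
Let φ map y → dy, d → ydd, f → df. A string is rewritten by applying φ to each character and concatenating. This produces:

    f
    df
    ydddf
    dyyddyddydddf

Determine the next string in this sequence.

Rewriting the 13 symbols of dyyddyddydddf one by one yields ydd dy dy ydd ydd dy ydd ydd dy ydd ydd ydd df; concatenated:

ydddydyyddydddyyddydddyyddyddydddf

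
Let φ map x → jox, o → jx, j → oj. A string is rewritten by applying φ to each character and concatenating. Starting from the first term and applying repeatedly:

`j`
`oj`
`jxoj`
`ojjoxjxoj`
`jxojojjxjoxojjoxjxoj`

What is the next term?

ojjoxjxojjxojojjoxojjxjoxjxojojjxjoxojjoxjxoj

Replace each of the 20 characters of jxojojjxjoxojjoxjxoj in place — oj jox jx oj jx oj oj jox oj jx jox jx oj oj jx jox oj jox jx oj — and concatenate.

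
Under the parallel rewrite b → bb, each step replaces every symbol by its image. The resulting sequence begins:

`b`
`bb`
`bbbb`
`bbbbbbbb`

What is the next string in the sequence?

Apply φ to bbbbbbbb symbol by symbol: b→bb, b→bb, b→bb, b→bb, b→bb, b→bb, b→bb, b→bb; joined: bb bb bb bb bb bb bb bb.

bbbbbbbbbbbbbbbb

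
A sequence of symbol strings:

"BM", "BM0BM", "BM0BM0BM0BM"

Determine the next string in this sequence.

Every step duplicates the string with '0' between the halves.
One more doubling of BM0BM0BM0BM gives the answer.

BM0BM0BM0BM0BM0BM0BM0BM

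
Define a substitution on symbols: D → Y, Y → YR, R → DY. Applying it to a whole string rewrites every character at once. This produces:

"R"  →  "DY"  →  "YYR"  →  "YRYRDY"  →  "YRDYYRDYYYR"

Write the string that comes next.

YRDYYYRYRDYYYRYRYRDY

Apply φ to YRDYYRDYYYR symbol by symbol: Y→YR, R→DY, D→Y, Y→YR, Y→YR, R→DY, D→Y, Y→YR, Y→YR, Y→YR, R→DY; joined: YR DY Y YR YR DY Y YR YR YR DY.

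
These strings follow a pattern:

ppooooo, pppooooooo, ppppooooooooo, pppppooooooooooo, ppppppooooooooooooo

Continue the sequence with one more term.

pppppppooooooooooooooo

Each string has the form p^{n} o^{2n+1}, where the shown terms are n = 2, 3, 4, 5, 6.
Setting n = 7 gives 7, 15 characters in each block.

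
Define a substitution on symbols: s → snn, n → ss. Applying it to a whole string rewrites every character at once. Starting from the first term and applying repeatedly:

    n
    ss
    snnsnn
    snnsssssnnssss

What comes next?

Rewriting the 14 symbols of snnsssssnnssss one by one yields snn ss ss snn snn snn snn snn ss ss snn snn snn snn; concatenated:

snnsssssnnsnnsnnsnnsnnsssssnnsnnsnnsnn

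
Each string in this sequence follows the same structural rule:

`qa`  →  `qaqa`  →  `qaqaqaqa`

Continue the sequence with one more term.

qaqaqaqaqaqaqaqa

Every step duplicates the string.
So the next term is two copies of qaqaqaqa.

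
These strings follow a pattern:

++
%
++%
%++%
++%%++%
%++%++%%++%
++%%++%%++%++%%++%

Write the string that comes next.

%++%++%%++%++%%++%%++%++%%++%

From term 3 onward, concatenate the second-to-last term with the last: ++·% = ++%, %·++% = %++%, …
Continuing: %++%++%%++% · ++%%++%%++%++%%++% gives term 8.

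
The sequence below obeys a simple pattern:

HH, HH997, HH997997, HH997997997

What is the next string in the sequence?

HH997997997997

The strings grow by a fixed suffix 997 each time.
So the next term is HH997997997·997.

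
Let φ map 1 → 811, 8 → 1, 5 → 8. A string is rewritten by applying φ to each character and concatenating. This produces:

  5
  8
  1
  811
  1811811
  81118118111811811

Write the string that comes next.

Rewriting the 17 symbols of 81118118111811811 one by one yields 1 811 811 811 1 811 811 1 811 811 811 1 811 811 1 811 811; concatenated:

18118118111811811181181181118118111811811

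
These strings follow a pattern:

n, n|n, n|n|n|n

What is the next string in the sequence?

Every step duplicates the string with '|' between the halves.
Doubling n|n|n|n with '|' between the halves:

n|n|n|n|n|n|n|n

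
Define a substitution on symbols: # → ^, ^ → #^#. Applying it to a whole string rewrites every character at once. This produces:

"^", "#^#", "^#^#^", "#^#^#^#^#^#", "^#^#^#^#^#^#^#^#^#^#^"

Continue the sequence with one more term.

#^#^#^#^#^#^#^#^#^#^#^#^#^#^#^#^#^#^#^#^#^#

Applying the rule to each of the 21 symbols of ^#^#^#^#^#^#^#^#^#^#^ gives the pieces #^# ^ #^# ^ #^# ^ #^# ^ #^# ^ #^# ^ #^# ^ #^# ^ #^# ^ #^# ^ #^#, which concatenate to the answer.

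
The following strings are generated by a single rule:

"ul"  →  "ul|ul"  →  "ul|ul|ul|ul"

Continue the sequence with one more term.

ul|ul|ul|ul|ul|ul|ul|ul

Each string is two copies of the previous one joined by '|'.
So the next term is two copies of ul|ul|ul|ul with '|' between the halves.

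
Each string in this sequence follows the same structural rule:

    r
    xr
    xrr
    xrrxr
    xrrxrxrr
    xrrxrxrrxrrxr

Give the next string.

This is a Fibonacci-style word recurrence s(k) = s(k−1)·s(k−2): e.g. xr·r = xrr.
The next term joins xrrxrxrrxrrxr and xrrxrxrr.

xrrxrxrrxrrxrxrrxrxrr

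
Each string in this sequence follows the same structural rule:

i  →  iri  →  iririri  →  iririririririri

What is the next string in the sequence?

Every step duplicates the string with 'r' between the halves.
So the next term is two copies of iririririririri with 'r' between the halves.

iririririririririririririririri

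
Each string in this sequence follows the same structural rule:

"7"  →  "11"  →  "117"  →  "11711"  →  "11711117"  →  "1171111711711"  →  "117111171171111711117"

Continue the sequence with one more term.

From term 3 onward, concatenate the last term with the second-to-last: 11·7 = 117, 117·11 = 11711, …
So term 8 is 117111171171111711117·1171111711711.

1171111711711117111171171111711711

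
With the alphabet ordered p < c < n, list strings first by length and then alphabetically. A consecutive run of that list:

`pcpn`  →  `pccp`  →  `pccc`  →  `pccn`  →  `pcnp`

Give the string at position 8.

pnpp

Continuing the enumeration 3 steps past pcnp: pcnp → pcnc → pcnn → (answer).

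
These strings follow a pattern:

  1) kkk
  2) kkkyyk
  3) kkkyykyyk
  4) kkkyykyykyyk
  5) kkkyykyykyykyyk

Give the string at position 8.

Each term is the previous one with yyk appended.
From kkkyykyykyykyyk, 3 further steps: kkkyykyykyykyyk → kkkyykyykyykyykyyk → kkkyykyykyykyykyykyyk → (answer).

kkkyykyykyykyykyykyykyyk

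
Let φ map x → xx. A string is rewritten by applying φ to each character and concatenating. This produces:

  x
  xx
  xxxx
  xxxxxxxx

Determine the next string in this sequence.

Apply φ to xxxxxxxx symbol by symbol: x→xx, x→xx, x→xx, x→xx, x→xx, x→xx, x→xx, x→xx; joined: xx xx xx xx xx xx xx xx.

xxxxxxxxxxxxxxxx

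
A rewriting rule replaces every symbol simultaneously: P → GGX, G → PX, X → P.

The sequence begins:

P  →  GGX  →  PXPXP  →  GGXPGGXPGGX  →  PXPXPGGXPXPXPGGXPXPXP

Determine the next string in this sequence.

Rewriting the 21 symbols of PXPXPGGXPXPXPGGXPXPXP one by one yields GGX P GGX P GGX PX PX P GGX P GGX P GGX PX PX P GGX P GGX P GGX; concatenated:

GGXPGGXPGGXPXPXPGGXPGGXPGGXPXPXPGGXPGGXPGGX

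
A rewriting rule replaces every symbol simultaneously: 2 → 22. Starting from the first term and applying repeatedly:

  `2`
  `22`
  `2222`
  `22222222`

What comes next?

Expanding 22222222: 2→22, 2→22, 2→22, 2→22, 2→22, 2→22, 2→22, 2→22. Concatenated: 22 22 22 22 22 22 22 22.

2222222222222222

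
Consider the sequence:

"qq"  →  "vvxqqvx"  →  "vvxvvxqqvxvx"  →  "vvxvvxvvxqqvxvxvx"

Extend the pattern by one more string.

vvxvvxvvxvvxqqvxvxvxvx

Each term wraps the previous one in vvx on the left and vx on the right.
So the next term is vvx·vvxvvxvvxqqvxvxvx·vx.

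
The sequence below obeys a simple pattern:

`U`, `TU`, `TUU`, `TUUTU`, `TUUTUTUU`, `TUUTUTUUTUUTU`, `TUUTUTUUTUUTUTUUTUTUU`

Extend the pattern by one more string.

TUUTUTUUTUUTUTUUTUTUUTUUTUTUUTUUTU

Each term (from the third on) is the previous term followed by the one before it: term 3 = TU·U = TUU.
Continuing: TUUTUTUUTUUTUTUUTUTUU · TUUTUTUUTUUTU gives term 8.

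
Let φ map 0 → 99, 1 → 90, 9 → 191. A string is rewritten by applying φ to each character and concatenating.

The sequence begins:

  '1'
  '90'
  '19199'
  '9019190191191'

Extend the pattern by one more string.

1919990191901919990191909019190

Applying the rule to each of the 13 symbols of 9019190191191 gives the pieces 191 99 90 191 90 191 99 90 191 90 90 191 90, which concatenate to the answer.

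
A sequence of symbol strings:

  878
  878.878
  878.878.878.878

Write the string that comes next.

s(k+1) = s(k)·.·s(k) — each term doubles the last with '.' between the halves.
So the next term is two copies of 878.878.878.878 with '.' between the halves.

878.878.878.878.878.878.878.878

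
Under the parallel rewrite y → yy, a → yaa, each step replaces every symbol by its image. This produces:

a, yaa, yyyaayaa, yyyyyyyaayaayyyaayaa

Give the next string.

Rewriting the 20 symbols of yyyyyyyaayaayyyaayaa one by one yields yy yy yy yy yy yy yy yaa yaa yy yaa yaa yy yy yy yaa yaa yy yaa yaa; concatenated:

yyyyyyyyyyyyyyyaayaayyyaayaayyyyyyyaayaayyyaayaa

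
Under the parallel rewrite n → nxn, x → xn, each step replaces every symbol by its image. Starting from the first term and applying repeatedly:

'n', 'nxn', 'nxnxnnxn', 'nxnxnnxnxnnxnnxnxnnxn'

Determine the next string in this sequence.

nxnxnnxnxnnxnnxnxnnxnxnnxnnxnxnnxnnxnxnnxnxnnxnnxnxnnxn

Applying the rule to each of the 21 symbols of nxnxnnxnxnnxnnxnxnnxn gives the pieces nxn xn nxn xn nxn nxn xn nxn xn nxn nxn xn nxn nxn xn nxn xn nxn nxn xn nxn, which concatenate to the answer.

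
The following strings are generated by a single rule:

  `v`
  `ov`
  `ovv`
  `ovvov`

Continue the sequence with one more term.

ovvovovv

From term 3 onward, concatenate the last term with the second-to-last: ov·v = ovv, ovv·ov = ovvov, …
Continuing: ovvov · ovv gives term 5.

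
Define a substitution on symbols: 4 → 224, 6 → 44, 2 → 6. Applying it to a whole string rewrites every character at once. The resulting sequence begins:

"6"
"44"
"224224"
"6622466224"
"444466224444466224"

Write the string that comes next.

Replace each of the 18 characters of 444466224444466224 in place — 224 224 224 224 44 44 6 6 224 224 224 224 224 44 44 6 6 224 — and concatenate.

224224224224444466224224224224224444466224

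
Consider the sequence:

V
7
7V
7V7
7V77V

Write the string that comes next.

Each term (from the third on) is the previous term followed by the one before it: term 3 = 7·V = 7V.
So term 6 is 7V77V·7V7.

7V77V7V7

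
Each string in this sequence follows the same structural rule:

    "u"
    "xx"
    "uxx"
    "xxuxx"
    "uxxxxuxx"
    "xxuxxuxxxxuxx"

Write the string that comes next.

Each term (from the third on) is the two preceding terms concatenated in order: term 3 = u·xx = uxx.
Continuing: uxxxxuxx · xxuxxuxxxxuxx gives term 7.

uxxxxuxxxxuxxuxxxxuxx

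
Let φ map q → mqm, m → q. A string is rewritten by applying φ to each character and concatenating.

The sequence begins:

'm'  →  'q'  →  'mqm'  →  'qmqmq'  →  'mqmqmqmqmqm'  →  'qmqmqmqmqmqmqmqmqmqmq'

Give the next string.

Rewriting the 21 symbols of qmqmqmqmqmqmqmqmqmqmq one by one yields mqm q mqm q mqm q mqm q mqm q mqm q mqm q mqm q mqm q mqm q mqm; concatenated:

mqmqmqmqmqmqmqmqmqmqmqmqmqmqmqmqmqmqmqmqmqm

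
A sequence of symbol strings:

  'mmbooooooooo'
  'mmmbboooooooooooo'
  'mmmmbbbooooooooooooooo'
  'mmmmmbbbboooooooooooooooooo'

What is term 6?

mmmmmmmbbbbbboooooooooooooooooooooooo

Reading off run lengths: m runs 2, 3, 4, 5; b runs 1, 2, 3, 4; o runs 9, 12, 15, 18 — each is linear in n, where the shown terms are n = 3, 4, 5, 6.
For term 6, n = 8, so the run lengths are 7, 6, 24.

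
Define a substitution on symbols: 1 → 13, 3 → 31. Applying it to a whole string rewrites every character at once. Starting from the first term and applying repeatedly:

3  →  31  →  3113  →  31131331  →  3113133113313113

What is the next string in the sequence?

31131331133131131331311331131331

φ(3113133113313113) expands symbol-by-symbol to 31 13 13 31 13 31 31 13 13 31 31 13 31 13 13 31; joining the 16 pieces gives the next term.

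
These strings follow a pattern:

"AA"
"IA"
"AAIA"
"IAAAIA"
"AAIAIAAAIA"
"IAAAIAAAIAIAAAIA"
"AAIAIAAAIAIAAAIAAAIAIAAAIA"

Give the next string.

This is a Fibonacci-style word recurrence s(k) = s(k−2)·s(k−1): e.g. AA·IA = AAIA.
The next term joins IAAAIAAAIAIAAAIA and AAIAIAAAIAIAAAIAAAIAIAAAIA.

IAAAIAAAIAIAAAIAAAIAIAAAIAIAAAIAAAIAIAAAIA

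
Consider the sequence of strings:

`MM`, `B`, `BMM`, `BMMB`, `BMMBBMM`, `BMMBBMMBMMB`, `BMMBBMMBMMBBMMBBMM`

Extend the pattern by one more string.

Each term (from the third on) is the previous term followed by the one before it: term 3 = B·MM = BMM.
Continuing: BMMBBMMBMMBBMMBBMM · BMMBBMMBMMB gives term 8.

BMMBBMMBMMBBMMBBMMBMMBBMMBMMB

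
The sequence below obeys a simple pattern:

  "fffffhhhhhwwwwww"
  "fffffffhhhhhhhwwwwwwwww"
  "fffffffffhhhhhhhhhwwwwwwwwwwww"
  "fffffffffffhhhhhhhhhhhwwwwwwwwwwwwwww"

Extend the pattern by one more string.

fffffffffffffhhhhhhhhhhhhhwwwwwwwwwwwwwwwwww

Term n consists of 2n+1 f's, followed by 2n+1 h's, followed by 3n w's, where the shown terms are n = 2, 3, 4, 5.
At n = 6 the blocks have lengths 13, 13, 18.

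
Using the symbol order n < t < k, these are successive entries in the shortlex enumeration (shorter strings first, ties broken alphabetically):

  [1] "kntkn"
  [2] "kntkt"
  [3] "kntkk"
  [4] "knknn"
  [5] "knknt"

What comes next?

The successor of knknt increments the rightmost position that isn't already k and resets every position after it to n.

knknk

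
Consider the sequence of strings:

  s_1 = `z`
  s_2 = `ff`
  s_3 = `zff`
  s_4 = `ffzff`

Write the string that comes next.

From term 3 onward, concatenate the second-to-last term with the last: z·ff = zff, ff·zff = ffzff, …
The next term joins zff and ffzff.

zffffzff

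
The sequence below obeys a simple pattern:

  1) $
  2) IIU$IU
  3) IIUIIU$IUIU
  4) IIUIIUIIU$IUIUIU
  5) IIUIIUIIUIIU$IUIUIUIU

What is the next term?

IIUIIUIIUIIUIIU$IUIUIUIUIU

Each term wraps the previous one in IIU on the left and IU on the right.
So the next term is IIU·IIUIIUIIUIIU$IUIUIUIU·IU.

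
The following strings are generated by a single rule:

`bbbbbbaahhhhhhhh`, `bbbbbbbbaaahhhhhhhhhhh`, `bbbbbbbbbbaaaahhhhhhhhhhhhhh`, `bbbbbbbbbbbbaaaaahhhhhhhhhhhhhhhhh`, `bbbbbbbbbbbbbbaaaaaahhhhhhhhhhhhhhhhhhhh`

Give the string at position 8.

Reading off run lengths: b runs 6, 8, 10, 12, 14; a runs 2, 3, 4, 5, 6; h runs 8, 11, 14, 17, 20 — each is linear in n, where the shown terms are n = 2, 3, 4, 5, 6.
For term 8, n = 9, so the run lengths are 20, 9, 29.

bbbbbbbbbbbbbbbbbbbbaaaaaaaaahhhhhhhhhhhhhhhhhhhhhhhhhhhhh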